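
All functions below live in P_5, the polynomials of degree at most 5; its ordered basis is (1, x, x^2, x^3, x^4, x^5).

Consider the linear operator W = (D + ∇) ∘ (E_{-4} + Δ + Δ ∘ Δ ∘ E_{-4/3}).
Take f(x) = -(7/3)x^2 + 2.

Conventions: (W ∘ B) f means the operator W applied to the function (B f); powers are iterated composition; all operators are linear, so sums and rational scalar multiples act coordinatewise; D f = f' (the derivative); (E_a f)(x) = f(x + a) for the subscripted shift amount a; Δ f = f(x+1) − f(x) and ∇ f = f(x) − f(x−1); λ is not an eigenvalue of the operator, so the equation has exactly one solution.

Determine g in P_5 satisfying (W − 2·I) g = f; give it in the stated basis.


the result is g(x) = (7/6)x^2 + (7/3)x - 25/4

write g with unknown coordinates in the stated basis and equate coefficients in (W − 2·I) g = f
solving from the highest basis element down gives g = (7/6)x^2 + (7/3)x - 25/4
check: W g = (14/3)x - 21/2
so W g − 2·g = -(7/3)x^2 + 2 = f ✓


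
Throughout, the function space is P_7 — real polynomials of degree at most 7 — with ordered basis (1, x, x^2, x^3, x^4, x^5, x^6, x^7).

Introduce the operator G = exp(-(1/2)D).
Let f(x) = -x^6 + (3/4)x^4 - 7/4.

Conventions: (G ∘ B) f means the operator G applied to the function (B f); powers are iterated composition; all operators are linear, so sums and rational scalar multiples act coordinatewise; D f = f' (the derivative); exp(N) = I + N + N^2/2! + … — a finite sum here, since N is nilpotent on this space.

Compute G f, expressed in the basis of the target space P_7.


the result is g(x) = -x^6 + 3x^5 - 3x^4 + x^3 + (3/16)x^2 - (3/16)x - 55/32

order-1 term: 3x^5 - (3/2)x^3
order-2 term: -(15/4)x^4 + (9/8)x^2
order-3 term: (5/2)x^3 - (3/8)x
order-4 term: -(15/16)x^2 + 3/64
order-5 term: (3/16)x
order-6 term: -1/64
the series for exp(-(1/2)D) f terminates at order 6
exp(-(1/2)D) f = -x^6 + 3x^5 - 3x^4 + x^3 + (3/16)x^2 - (3/16)x - 55/32


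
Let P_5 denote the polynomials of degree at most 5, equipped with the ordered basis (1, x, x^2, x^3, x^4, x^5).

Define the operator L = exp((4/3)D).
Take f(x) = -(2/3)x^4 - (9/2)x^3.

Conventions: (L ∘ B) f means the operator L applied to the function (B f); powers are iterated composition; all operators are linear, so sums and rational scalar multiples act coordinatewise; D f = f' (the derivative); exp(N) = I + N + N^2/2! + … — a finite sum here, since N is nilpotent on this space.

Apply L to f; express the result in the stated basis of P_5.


order-1 term: -(32/9)x^3 - 18x^2
order-2 term: -(64/9)x^2 - 24x
order-3 term: -(512/81)x - 32/3
order-4 term: -512/243
the series for exp((4/3)D) f terminates at order 4
exp((4/3)D) f = -(2/3)x^4 - (145/18)x^3 - (226/9)x^2 - (2456/81)x - 3104/243

the result is g(x) = -(2/3)x^4 - (145/18)x^3 - (226/9)x^2 - (2456/81)x - 3104/243


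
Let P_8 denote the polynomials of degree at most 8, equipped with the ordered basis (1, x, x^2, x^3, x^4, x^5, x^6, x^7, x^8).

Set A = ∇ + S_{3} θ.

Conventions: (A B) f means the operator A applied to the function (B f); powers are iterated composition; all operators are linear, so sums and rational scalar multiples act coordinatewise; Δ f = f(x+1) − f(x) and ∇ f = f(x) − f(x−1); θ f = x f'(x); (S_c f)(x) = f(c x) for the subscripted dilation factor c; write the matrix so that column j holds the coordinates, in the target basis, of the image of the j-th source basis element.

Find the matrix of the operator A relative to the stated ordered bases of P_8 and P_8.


the matrix is [[0, 1, -1, 1, -1, 1, -1, 1, -1]; [0, 3, 2, -3, 4, -5, 6, -7, 8]; [0, 0, 18, 3, -6, 10, -15, 21, -28]; [0, 0, 0, 81, 4, -10, 20, -35, 56]; [0, 0, 0, 0, 324, 5, -15, 35, -70]; [0, 0, 0, 0, 0, 1215, 6, -21, 56]; [0, 0, 0, 0, 0, 0, 4374, 7, -28]; [0, 0, 0, 0, 0, 0, 0, 15309, 8]; [0, 0, 0, 0, 0, 0, 0, 0, 52488]] (rows listed top to bottom)

image of 1: 0
image of x: 3x + 1
image of x^2: 18x^2 + 2x - 1
image of x^3: 81x^3 + 3x^2 - 3x + 1
image of x^4: 324x^4 + 4x^3 - 6x^2 + 4x - 1
image of x^5: 1215x^5 + 5x^4 - 10x^3 + 10x^2 - 5x + 1
image of x^6: 4374x^6 + 6x^5 - 15x^4 + 20x^3 - 15x^2 + 6x - 1
image of x^7: 15309x^7 + 7x^6 - 21x^5 + 35x^4 - 35x^3 + 21x^2 - 7x + 1
image of x^8: 52488x^8 + 8x^7 - 28x^6 + 56x^5 - 70x^4 + 56x^3 - 28x^2 + 8x - 1
each image's coordinates form column j of the matrix


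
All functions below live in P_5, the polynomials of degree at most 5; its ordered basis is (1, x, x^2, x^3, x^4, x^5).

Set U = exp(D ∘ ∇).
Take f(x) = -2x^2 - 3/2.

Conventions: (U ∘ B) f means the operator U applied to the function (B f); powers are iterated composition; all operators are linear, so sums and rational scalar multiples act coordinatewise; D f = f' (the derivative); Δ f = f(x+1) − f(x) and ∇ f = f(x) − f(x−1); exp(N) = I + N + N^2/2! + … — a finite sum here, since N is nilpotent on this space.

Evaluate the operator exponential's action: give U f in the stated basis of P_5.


g(x) = -2x^2 - 11/2

order-1 term: -4
the series for exp(D ∘ ∇) f terminates at order 1
exp(D ∘ ∇) f = -2x^2 - 11/2


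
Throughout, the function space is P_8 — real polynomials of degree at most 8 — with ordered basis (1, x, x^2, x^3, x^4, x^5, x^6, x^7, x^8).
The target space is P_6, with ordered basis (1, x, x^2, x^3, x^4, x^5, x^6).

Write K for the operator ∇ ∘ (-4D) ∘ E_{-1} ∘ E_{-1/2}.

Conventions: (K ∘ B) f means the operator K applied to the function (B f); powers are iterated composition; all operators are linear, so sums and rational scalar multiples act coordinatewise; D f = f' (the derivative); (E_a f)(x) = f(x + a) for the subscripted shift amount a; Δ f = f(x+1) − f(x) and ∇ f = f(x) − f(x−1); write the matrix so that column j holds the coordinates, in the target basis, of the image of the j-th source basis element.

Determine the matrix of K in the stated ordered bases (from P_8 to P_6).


the matrix is [[0, 0, -8, 48, -196, 680, -4323/2, 6517, -37969/2]; [0, 0, 0, -24, 192, -980, 4080, -30261/2, 52136]; [0, 0, 0, 0, -48, 480, -2940, 14280, -60522]; [0, 0, 0, 0, 0, -80, 960, -6860, 38080]; [0, 0, 0, 0, 0, 0, -120, 1680, -13720]; [0, 0, 0, 0, 0, 0, 0, -168, 2688]; [0, 0, 0, 0, 0, 0, 0, 0, -224]] (rows listed top to bottom)

image of 1: 0
image of x: 0
image of x^2: -8
image of x^3: -24x + 48
image of x^4: -48x^2 + 192x - 196
image of x^5: -80x^3 + 480x^2 - 980x + 680
image of x^6: -120x^4 + 960x^3 - 2940x^2 + 4080x - 4323/2
image of x^7: -168x^5 + 1680x^4 - 6860x^3 + 14280x^2 - (30261/2)x + 6517
image of x^8: -224x^6 + 2688x^5 - 13720x^4 + 38080x^3 - 60522x^2 + 52136x - 37969/2
each image's coordinates form column j of the matrix


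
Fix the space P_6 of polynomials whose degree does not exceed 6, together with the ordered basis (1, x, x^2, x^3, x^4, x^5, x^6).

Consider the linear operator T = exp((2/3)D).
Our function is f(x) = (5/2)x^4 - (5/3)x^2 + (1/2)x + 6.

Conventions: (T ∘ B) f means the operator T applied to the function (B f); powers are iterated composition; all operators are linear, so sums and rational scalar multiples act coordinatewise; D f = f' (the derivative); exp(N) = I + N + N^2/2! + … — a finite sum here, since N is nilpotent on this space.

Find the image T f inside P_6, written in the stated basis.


order-1 term: (20/3)x^3 - (20/9)x + 1/3
order-2 term: (20/3)x^2 - 20/27
order-3 term: (80/27)x
order-4 term: 40/81
the series for exp((2/3)D) f terminates at order 4
exp((2/3)D) f = (5/2)x^4 + (20/3)x^3 + 5x^2 + (67/54)x + 493/81

the result is g(x) = (5/2)x^4 + (20/3)x^3 + 5x^2 + (67/54)x + 493/81


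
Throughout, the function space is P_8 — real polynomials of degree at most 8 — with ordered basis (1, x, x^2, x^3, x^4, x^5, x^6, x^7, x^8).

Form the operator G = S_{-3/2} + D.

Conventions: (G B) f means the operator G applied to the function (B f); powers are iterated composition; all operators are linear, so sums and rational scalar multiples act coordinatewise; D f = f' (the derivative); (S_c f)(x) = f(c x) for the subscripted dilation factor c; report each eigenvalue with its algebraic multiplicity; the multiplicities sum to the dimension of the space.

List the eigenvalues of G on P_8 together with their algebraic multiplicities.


λ = -2187/128 (multiplicity 1), λ = -243/32 (multiplicity 1), λ = -27/8 (multiplicity 1), λ = -3/2 (multiplicity 1), λ = 1 (multiplicity 1), λ = 9/4 (multiplicity 1), λ = 81/16 (multiplicity 1), λ = 729/64 (multiplicity 1), λ = 6561/256 (multiplicity 1)

image of 1: 1
image of x: -(3/2)x + 1
image of x^2: (9/4)x^2 + 2x
image of x^3: -(27/8)x^3 + 3x^2
image of x^4: (81/16)x^4 + 4x^3
image of x^5: -(243/32)x^5 + 5x^4
image of x^6: (729/64)x^6 + 6x^5
image of x^7: -(2187/128)x^7 + 7x^6
image of x^8: (6561/256)x^8 + 8x^7
the matrix is upper triangular; its diagonal is (1, -3/2, 9/4, -27/8, 81/16, -243/32, 729/64, -2187/128, 6561/256)
for a triangular matrix the eigenvalues are the diagonal entries, with algebraic multiplicity their repetition count


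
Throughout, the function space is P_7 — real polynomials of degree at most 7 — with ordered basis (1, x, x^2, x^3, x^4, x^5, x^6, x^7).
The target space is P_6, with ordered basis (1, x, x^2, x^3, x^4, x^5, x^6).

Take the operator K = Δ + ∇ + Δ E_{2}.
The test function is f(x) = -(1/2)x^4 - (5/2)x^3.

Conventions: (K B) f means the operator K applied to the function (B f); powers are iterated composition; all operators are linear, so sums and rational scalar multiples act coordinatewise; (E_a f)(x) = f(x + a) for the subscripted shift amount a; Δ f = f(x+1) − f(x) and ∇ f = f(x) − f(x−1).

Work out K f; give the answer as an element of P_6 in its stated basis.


Δ f = -2x^3 - (21/2)x^2 - (19/2)x - 3
∇ f = -2x^3 - (9/2)x^2 + (11/2)x - 2
E_{2} f = -(1/2)x^4 - (13/2)x^3 - 27x^2 - 46x - 28
Δ E_{2} f = -2x^3 - (45/2)x^2 - (151/2)x - 80
(Δ + ∇ + Δ E_{2}) f = -6x^3 - (75/2)x^2 - (159/2)x - 85

g(x) = -6x^3 - (75/2)x^2 - (159/2)x - 85


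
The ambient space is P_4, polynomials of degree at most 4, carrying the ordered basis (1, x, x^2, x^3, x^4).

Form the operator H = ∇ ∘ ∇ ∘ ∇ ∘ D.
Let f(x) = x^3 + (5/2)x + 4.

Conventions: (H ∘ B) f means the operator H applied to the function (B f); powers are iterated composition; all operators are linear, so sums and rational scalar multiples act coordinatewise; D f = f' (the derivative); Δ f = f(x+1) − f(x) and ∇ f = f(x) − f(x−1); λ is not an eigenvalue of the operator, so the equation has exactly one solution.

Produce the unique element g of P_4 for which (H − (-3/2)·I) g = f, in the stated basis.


write g with unknown coordinates in the stated basis and equate coefficients in (H − (-3/2)·I) g = f
solving from the highest basis element down gives g = (2/3)x^3 + (5/3)x + 8/3
check: H g = 0
so H g − (-3/2)·g = x^3 + (5/2)x + 4 = f ✓

the result is g(x) = (2/3)x^3 + (5/3)x + 8/3


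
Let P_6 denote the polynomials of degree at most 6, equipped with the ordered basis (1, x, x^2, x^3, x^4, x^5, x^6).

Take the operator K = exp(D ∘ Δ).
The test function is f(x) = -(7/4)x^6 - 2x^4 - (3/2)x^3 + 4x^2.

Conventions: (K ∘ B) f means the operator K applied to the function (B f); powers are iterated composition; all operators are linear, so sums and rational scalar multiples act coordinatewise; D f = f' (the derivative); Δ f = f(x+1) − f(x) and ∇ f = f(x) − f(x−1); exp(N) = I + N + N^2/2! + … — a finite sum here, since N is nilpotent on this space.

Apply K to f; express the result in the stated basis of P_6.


the result is g(x) = -(7/4)x^6 - (109/2)x^4 - (213/2)x^3 - 440x^2 - (1431/2)x - 1233/2

order-1 term: -(105/2)x^4 - 105x^3 - 129x^2 - (171/2)x - 15
order-2 term: -315x^2 - 630x - 783/2
order-3 term: -210
the series for exp(D ∘ Δ) f terminates at order 3
exp(D ∘ Δ) f = -(7/4)x^6 - (109/2)x^4 - (213/2)x^3 - 440x^2 - (1431/2)x - 1233/2


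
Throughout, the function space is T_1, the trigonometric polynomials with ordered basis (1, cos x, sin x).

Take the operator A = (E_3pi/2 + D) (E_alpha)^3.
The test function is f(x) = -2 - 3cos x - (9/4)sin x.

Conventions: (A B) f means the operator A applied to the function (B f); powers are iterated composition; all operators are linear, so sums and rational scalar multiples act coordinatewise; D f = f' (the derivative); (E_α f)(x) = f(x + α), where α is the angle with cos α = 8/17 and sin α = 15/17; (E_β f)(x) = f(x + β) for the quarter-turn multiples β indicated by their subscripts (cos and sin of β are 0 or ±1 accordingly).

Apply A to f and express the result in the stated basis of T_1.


E_alpha f = -2 - (231/68)cos x + (27/17)sin x
E_alpha E_alpha f = -2 - (57/289)cos x + (4329/1156)sin x
E_alpha E_alpha E_alpha f = -2 + (63111/19652)cos x + (9513/4913)sin x
E_3pi/2 (E_alpha)^3 f = -2 - (9513/4913)cos x + (63111/19652)sin x
D (E_alpha)^3 f = (9513/4913)cos x - (63111/19652)sin x
(E_3pi/2 + D) (E_alpha)^3 f = -2

g(x) = -2


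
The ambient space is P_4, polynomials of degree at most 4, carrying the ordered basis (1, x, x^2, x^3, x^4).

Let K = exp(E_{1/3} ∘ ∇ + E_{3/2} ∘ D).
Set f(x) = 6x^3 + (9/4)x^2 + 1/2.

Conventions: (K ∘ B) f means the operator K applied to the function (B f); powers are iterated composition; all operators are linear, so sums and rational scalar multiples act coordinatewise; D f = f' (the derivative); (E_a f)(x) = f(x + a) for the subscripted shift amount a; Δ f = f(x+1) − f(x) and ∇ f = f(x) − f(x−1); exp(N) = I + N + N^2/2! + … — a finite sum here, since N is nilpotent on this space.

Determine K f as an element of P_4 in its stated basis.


g(x) = 6x^3 + (153/4)x^2 + 129x + 202

order-1 term: 36x^2 + 57x + 97/2
order-2 term: 72x + 105
order-3 term: 48
the series for exp(E_{1/3} ∘ ∇ + E_{3/2} ∘ D) f terminates at order 3
exp(E_{1/3} ∘ ∇ + E_{3/2} ∘ D) f = 6x^3 + (153/4)x^2 + 129x + 202


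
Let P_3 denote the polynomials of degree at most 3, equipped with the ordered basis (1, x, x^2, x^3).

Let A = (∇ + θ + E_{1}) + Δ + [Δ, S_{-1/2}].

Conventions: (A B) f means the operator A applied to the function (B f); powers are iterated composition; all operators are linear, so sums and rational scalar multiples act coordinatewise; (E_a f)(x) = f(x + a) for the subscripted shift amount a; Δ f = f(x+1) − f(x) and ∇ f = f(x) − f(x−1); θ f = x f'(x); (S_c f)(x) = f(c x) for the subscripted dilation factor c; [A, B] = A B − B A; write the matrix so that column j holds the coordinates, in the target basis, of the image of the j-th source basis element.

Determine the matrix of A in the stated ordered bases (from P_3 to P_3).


the matrix is [[1, 3/2, 1/4, 15/8]; [0, 2, 15/2, 33/8]; [0, 0, 3, 63/8]; [0, 0, 0, 4]] (rows listed top to bottom)

image of 1: 1
image of x: 2x + 3/2
image of x^2: 3x^2 + (15/2)x + 1/4
image of x^3: 4x^3 + (63/8)x^2 + (33/8)x + 15/8
each image's coordinates form column j of the matrix


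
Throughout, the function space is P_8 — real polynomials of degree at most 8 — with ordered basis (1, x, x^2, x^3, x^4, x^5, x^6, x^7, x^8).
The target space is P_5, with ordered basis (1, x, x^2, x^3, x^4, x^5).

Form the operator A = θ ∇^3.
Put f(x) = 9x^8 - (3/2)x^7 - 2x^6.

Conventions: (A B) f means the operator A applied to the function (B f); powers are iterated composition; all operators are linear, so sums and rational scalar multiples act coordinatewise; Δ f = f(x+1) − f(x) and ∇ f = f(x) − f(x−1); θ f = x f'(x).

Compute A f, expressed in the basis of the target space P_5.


∇ f = 72x^7 - (525/2)x^6 + (1047/2)x^5 - (1305/2)x^4 + (1033/2)x^3 - (507/2)x^2 + (141/2)x - 17/2
∇ ∇ f = 504x^6 - 3087x^5 + 9075x^4 - 15615x^3 + 16149x^2 - 9363x + 2351
∇ ∇ ∇ f = 3024x^5 - 22995x^4 + 77250x^3 - 139725x^2 + 133902x - 53793
θ ∇^3 f = 15120x^5 - 91980x^4 + 231750x^3 - 279450x^2 + 133902x

the result is g(x) = 15120x^5 - 91980x^4 + 231750x^3 - 279450x^2 + 133902x


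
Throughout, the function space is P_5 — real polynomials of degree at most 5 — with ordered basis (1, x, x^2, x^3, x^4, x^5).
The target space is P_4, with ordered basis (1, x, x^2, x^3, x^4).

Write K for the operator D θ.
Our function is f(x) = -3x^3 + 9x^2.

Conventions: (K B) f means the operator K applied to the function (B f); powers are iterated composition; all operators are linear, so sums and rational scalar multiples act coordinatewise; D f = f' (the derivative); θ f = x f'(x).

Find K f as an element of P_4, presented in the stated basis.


θ f = -9x^3 + 18x^2
D θ f = -27x^2 + 36x

g(x) = -27x^2 + 36x


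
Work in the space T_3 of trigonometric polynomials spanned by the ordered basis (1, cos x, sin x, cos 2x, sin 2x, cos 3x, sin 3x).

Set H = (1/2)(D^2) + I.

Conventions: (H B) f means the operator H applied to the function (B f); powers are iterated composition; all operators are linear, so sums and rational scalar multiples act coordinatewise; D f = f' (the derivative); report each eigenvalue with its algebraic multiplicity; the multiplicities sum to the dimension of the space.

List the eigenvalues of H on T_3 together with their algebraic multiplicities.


image of 1: 1
image of cos x: (1/2)cos x
image of sin x: (1/2)sin x
image of cos 2x: -cos 2x
image of sin 2x: -sin 2x
image of cos 3x: -(7/2)cos 3x
image of sin 3x: -(7/2)sin 3x
the matrix is diagonal; its diagonal is (1, 1/2, 1/2, -1, -1, -7/2, -7/2)
for a triangular matrix the eigenvalues are the diagonal entries, with algebraic multiplicity their repetition count

λ = -7/2 (multiplicity 2), λ = -1 (multiplicity 2), λ = 1/2 (multiplicity 2), λ = 1 (multiplicity 1)


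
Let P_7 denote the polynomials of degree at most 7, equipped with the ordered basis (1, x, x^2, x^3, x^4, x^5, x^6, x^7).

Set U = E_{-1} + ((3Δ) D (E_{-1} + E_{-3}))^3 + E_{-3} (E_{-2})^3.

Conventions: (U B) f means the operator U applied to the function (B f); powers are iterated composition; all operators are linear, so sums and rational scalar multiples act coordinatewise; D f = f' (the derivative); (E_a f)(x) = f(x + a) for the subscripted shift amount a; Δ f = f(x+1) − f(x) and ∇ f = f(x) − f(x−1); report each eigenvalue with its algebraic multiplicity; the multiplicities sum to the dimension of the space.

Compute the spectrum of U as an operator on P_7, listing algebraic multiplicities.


image of 1: 2
image of x: 2x - 10
image of x^2: 2x^2 - 20x + 82
image of x^3: 2x^3 - 30x^2 + 246x - 730
image of x^4: 2x^4 - 40x^3 + 492x^2 - 2920x + 6562
image of x^5: 2x^5 - 50x^4 + 820x^3 - 7300x^2 + 32810x - 59050
image of x^6: 2x^6 - 60x^5 + 1230x^4 - 14600x^3 + 98430x^2 - 354300x + 686962
image of x^7: 2x^7 - 70x^6 + 1722x^5 - 25550x^4 + 229670x^3 - 1240050x^2 + 4808734x - 9681850
the matrix is upper triangular; its diagonal is (2, 2, 2, 2, 2, 2, 2, 2)
for a triangular matrix the eigenvalues are the diagonal entries, with algebraic multiplicity their repetition count

λ = 2 (multiplicity 8)


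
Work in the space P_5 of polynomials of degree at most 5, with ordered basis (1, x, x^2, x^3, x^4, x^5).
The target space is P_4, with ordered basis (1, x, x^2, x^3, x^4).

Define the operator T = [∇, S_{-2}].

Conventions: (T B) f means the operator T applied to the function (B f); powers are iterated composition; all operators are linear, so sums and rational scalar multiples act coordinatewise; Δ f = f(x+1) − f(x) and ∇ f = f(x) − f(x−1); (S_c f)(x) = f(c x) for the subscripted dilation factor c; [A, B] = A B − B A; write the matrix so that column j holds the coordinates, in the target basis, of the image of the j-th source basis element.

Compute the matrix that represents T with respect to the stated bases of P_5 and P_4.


image of 1: 0
image of x: -3
image of x^2: 12x - 3
image of x^3: -36x^2 + 18x - 9
image of x^4: 96x^3 - 72x^2 + 72x - 15
image of x^5: -240x^4 + 240x^3 - 360x^2 + 150x - 33
each image's coordinates form column j of the matrix

the matrix is [[0, -3, -3, -9, -15, -33]; [0, 0, 12, 18, 72, 150]; [0, 0, 0, -36, -72, -360]; [0, 0, 0, 0, 96, 240]; [0, 0, 0, 0, 0, -240]] (rows listed top to bottom)


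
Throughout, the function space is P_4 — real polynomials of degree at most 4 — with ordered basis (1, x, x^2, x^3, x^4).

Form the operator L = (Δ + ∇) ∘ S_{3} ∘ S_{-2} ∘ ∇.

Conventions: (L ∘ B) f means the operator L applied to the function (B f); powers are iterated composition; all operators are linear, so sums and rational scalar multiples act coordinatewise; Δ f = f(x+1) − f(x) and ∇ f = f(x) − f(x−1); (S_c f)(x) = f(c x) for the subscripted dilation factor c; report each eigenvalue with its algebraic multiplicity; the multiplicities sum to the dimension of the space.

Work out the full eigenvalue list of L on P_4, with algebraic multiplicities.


image of 1: 0
image of x: 0
image of x^2: -24
image of x^3: 432x + 36
image of x^4: -5184x^2 - 864x - 1776
the matrix is upper triangular; its diagonal is (0, 0, 0, 0, 0)
for a triangular matrix the eigenvalues are the diagonal entries, with algebraic multiplicity their repetition count

λ = 0 (multiplicity 5)


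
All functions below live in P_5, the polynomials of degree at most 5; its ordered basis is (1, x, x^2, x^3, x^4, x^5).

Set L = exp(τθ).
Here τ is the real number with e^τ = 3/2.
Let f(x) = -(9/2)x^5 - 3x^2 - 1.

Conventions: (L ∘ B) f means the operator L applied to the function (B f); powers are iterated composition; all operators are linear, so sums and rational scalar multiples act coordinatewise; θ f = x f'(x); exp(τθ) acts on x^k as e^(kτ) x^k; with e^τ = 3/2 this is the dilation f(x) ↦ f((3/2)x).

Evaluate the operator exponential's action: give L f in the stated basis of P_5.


exp(τθ) x^k = e^(kτ) x^k; with e^τ = 3/2 this sends x^k to (3/2)^k x^k
x^2 ↦ 9/4 x^2
x^5 ↦ 243/32 x^5
applying this coordinatewise to f: exp(τθ) f = -(2187/64)x^5 - (27/4)x^2 - 1

g(x) = -(2187/64)x^5 - (27/4)x^2 - 1


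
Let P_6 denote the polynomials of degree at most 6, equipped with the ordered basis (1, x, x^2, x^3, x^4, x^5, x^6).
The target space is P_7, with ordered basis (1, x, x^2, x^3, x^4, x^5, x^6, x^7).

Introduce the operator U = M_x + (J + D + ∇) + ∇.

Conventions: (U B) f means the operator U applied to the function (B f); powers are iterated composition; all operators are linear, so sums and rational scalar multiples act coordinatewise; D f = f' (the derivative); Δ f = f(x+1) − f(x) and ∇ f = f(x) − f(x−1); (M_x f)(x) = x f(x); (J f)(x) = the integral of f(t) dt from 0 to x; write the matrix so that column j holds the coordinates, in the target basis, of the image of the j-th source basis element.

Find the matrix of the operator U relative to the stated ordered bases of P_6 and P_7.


the matrix is [[0, 3, -2, 2, -2, 2, -2]; [2, 0, 6, -6, 8, -10, 12]; [0, 3/2, 0, 9, -12, 20, -30]; [0, 0, 4/3, 0, 12, -20, 40]; [0, 0, 0, 5/4, 0, 15, -30]; [0, 0, 0, 0, 6/5, 0, 18]; [0, 0, 0, 0, 0, 7/6, 0]; [0, 0, 0, 0, 0, 0, 8/7]] (rows listed top to bottom)

image of 1: 2x
image of x: (3/2)x^2 + 3
image of x^2: (4/3)x^3 + 6x - 2
image of x^3: (5/4)x^4 + 9x^2 - 6x + 2
image of x^4: (6/5)x^5 + 12x^3 - 12x^2 + 8x - 2
image of x^5: (7/6)x^6 + 15x^4 - 20x^3 + 20x^2 - 10x + 2
image of x^6: (8/7)x^7 + 18x^5 - 30x^4 + 40x^3 - 30x^2 + 12x - 2
each image's coordinates form column j of the matrix


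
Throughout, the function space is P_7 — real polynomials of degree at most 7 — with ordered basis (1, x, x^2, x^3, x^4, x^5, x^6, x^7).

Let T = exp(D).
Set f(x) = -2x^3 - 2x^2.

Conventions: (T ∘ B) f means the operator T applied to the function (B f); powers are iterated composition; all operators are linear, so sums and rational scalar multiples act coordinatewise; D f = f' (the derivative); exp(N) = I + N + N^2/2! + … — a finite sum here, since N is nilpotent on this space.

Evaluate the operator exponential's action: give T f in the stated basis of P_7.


order-1 term: -6x^2 - 4x
order-2 term: -6x - 2
order-3 term: -2
the series for exp(D) f terminates at order 3
exp(D) f = -2x^3 - 8x^2 - 10x - 4

the image equals g(x) = -2x^3 - 8x^2 - 10x - 4


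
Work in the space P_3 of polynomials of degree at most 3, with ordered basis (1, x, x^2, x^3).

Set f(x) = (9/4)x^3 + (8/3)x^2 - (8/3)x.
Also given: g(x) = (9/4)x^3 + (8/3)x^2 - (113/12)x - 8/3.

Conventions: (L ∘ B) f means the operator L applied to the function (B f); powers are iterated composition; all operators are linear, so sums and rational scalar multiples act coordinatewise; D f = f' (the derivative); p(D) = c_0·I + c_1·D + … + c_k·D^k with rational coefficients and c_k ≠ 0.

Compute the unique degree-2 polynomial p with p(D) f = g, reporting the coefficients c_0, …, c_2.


D^0 f = (9/4)x^3 + (8/3)x^2 - (8/3)x
D^1 f = (27/4)x^2 + (16/3)x - 8/3
D^2 f = (27/2)x + 16/3
matching coefficients of g against c_0 f + c_1 Df + … from the top degree down determines the c_i
solution: c_0 = 1, c_1 = 0, c_2 = -1/2

c_0 = 1, c_1 = 0, c_2 = -1/2


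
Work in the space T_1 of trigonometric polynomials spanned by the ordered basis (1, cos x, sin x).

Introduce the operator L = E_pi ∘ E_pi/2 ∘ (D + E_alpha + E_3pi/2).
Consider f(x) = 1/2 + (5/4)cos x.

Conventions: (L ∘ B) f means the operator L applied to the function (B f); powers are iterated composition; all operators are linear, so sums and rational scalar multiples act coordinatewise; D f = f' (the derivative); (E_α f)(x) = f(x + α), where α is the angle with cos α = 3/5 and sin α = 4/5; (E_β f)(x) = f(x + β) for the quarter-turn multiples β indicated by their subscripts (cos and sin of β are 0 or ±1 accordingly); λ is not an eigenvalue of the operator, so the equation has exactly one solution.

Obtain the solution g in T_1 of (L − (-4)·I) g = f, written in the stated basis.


write g with unknown coordinates in the stated basis and equate coefficients in (L − (-4)·I) g = f
solving from the highest basis element down gives g = 1/12 + (10/39)cos x - (5/156)sin x
check: L g = 1/6 + (35/156)cos x + (5/39)sin x
so L g − (-4)·g = 1/2 + (5/4)cos x = f ✓

the result is g(x) = 1/12 + (10/39)cos x - (5/156)sin x


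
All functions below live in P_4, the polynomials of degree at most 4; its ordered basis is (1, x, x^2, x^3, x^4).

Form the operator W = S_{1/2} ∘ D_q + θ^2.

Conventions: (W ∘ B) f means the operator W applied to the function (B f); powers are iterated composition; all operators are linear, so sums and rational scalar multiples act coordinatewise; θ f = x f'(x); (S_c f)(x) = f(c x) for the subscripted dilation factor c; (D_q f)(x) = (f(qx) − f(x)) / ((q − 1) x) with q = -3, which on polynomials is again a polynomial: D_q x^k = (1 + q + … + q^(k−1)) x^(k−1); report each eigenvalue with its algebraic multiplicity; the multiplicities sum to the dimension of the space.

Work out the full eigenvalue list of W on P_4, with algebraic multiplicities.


λ = 0 (multiplicity 1), λ = 1 (multiplicity 1), λ = 4 (multiplicity 1), λ = 9 (multiplicity 1), λ = 16 (multiplicity 1)

image of 1: 0
image of x: x + 1
image of x^2: 4x^2 - x
image of x^3: 9x^3 + (7/4)x^2
image of x^4: 16x^4 - (5/2)x^3
the matrix is upper triangular; its diagonal is (0, 1, 4, 9, 16)
for a triangular matrix the eigenvalues are the diagonal entries, with algebraic multiplicity their repetition count


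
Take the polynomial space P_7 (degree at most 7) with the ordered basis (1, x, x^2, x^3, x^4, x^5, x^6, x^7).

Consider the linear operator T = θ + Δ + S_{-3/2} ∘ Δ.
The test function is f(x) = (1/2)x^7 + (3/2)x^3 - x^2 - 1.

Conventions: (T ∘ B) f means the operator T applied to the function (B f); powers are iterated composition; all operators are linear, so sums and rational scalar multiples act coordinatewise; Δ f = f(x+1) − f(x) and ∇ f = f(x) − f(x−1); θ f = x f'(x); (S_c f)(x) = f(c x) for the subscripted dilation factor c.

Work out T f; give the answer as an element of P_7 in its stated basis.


g(x) = (7/2)x^7 + (5551/128)x^6 - (4431/64)x^5 + (3395/32)x^4 - (593/16)x^3 + (187/4)x^2 - 3x + 2

θ f = (7/2)x^7 + (9/2)x^3 - 2x^2
Δ f = (7/2)x^6 + (21/2)x^5 + (35/2)x^4 + (35/2)x^3 + 15x^2 + 6x + 1
Δ f = (7/2)x^6 + (21/2)x^5 + (35/2)x^4 + (35/2)x^3 + 15x^2 + 6x + 1
S_{-3/2} Δ f = (5103/128)x^6 - (5103/64)x^5 + (2835/32)x^4 - (945/16)x^3 + (135/4)x^2 - 9x + 1
(θ + Δ + S_{-3/2} ∘ Δ) f = (7/2)x^7 + (5551/128)x^6 - (4431/64)x^5 + (3395/32)x^4 - (593/16)x^3 + (187/4)x^2 - 3x + 2


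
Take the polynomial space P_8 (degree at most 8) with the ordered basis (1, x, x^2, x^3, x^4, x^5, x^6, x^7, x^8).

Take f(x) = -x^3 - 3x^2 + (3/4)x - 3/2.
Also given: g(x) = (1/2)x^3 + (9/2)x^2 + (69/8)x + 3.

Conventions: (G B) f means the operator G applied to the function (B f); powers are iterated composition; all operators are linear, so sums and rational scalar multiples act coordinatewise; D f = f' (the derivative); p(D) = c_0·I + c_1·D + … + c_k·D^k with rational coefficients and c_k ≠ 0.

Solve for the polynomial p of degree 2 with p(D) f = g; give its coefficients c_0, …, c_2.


D^0 f = -x^3 - 3x^2 + (3/4)x - 3/2
D^1 f = -3x^2 - 6x + 3/4
D^2 f = -6x - 6
matching coefficients of g against c_0 f + c_1 Df + … from the top degree down determines the c_i
solution: c_0 = -1/2, c_1 = -1, c_2 = -1/2

c_0 = -1/2, c_1 = -1, c_2 = -1/2


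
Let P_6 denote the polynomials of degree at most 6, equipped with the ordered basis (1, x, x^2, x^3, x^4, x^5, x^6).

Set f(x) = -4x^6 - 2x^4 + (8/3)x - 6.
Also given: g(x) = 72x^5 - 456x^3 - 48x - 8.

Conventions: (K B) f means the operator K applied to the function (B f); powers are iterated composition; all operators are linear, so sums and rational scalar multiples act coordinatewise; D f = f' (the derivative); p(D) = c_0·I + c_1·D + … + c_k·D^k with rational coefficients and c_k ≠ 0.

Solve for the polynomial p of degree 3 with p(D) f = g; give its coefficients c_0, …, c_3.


c_0 = 0, c_1 = -3, c_2 = 0, c_3 = 1

D^0 f = -4x^6 - 2x^4 + (8/3)x - 6
D^1 f = -24x^5 - 8x^3 + 8/3
D^2 f = -120x^4 - 24x^2
D^3 f = -480x^3 - 48x
matching coefficients of g against c_0 f + c_1 Df + … from the top degree down determines the c_i
solution: c_0 = 0, c_1 = -3, c_2 = 0, c_3 = 1


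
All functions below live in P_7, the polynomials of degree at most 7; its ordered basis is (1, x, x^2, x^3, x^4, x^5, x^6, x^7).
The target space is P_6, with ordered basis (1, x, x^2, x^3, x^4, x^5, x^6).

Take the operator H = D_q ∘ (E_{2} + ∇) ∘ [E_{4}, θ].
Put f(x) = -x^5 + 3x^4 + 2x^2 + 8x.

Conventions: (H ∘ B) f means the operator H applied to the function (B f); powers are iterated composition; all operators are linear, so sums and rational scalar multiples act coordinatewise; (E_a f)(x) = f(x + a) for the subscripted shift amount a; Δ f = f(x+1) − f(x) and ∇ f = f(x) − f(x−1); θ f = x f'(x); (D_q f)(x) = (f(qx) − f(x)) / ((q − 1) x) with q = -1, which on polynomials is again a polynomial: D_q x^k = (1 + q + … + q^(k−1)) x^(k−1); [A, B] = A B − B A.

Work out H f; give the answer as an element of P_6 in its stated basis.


θ f = -5x^5 + 12x^4 + 4x^2 + 8x
E_{4} θ f = -5x^5 - 88x^4 - 608x^3 - 2044x^2 - 3288x - 1952
E_{4} f = -x^5 - 17x^4 - 112x^3 - 350x^2 - 488x - 192
θ E_{4} f = -5x^5 - 68x^4 - 336x^3 - 700x^2 - 488x
[E_{4}, θ] f = -20x^4 - 272x^3 - 1344x^2 - 2800x - 1952
E_{2} [E_{4}, θ] f = -20x^4 - 432x^3 - 3456x^2 - 12080x - 15424
∇ [E_{4}, θ] f = -80x^3 - 696x^2 - 1952x - 1708
(E_{2} + ∇) [E_{4}, θ] f = -20x^4 - 512x^3 - 4152x^2 - 14032x - 17132
D_q (E_{2} + ∇) [E_{4}, θ] f = -512x^2 - 14032

the result is g(x) = -512x^2 - 14032


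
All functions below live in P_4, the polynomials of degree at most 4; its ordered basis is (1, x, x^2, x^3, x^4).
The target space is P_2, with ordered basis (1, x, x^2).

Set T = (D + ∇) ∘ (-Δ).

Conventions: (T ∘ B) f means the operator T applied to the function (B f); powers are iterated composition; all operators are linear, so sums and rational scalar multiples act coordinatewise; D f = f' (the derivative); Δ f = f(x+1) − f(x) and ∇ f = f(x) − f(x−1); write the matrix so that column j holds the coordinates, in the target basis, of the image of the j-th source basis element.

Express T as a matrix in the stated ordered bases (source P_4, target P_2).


image of 1: 0
image of x: 0
image of x^2: -4
image of x^3: -12x - 3
image of x^4: -24x^2 - 12x - 6
each image's coordinates form column j of the matrix

the matrix is [[0, 0, -4, -3, -6]; [0, 0, 0, -12, -12]; [0, 0, 0, 0, -24]] (rows listed top to bottom)


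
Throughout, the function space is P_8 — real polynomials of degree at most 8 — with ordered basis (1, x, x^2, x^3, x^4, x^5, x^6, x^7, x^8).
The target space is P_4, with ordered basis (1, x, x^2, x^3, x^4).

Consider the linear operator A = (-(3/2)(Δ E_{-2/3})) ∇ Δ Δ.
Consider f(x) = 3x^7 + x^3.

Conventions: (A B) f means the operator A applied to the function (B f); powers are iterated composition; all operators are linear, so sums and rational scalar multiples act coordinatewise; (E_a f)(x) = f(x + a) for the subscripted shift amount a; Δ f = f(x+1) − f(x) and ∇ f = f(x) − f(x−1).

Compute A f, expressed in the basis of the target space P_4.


Δ f = 21x^6 + 63x^5 + 105x^4 + 105x^3 + 66x^2 + 24x + 4
Δ Δ f = 126x^5 + 630x^4 + 1470x^3 + 1890x^2 + 1308x + 384
∇ Δ Δ f = 630x^4 + 1260x^3 + 1890x^2 + 1260x + 384
E_{-2/3} (∇ Δ Δ) f = 630x^4 - 420x^3 + 1050x^2 - (980/3)x + 1216/9
Δ E_{-2/3} (∇ Δ Δ) f = 2520x^3 + 2520x^2 + 3360x + 2800/3
(-(3/2)(Δ E_{-2/3})) (∇ Δ Δ) f = -3780x^3 - 3780x^2 - 5040x - 1400

the result is g(x) = -3780x^3 - 3780x^2 - 5040x - 1400


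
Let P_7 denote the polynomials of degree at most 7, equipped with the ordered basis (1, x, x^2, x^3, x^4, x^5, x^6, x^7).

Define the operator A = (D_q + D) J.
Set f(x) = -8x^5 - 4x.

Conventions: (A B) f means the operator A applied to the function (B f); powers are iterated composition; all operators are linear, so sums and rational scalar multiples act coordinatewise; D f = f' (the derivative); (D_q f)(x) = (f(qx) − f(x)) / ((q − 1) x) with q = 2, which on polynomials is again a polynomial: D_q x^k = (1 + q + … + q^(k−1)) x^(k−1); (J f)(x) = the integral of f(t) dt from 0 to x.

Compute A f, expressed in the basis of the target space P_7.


J f = -(4/3)x^6 - 2x^2
D_q J f = -84x^5 - 6x
D J f = -8x^5 - 4x
(D_q + D) J f = -92x^5 - 10x

the image equals g(x) = -92x^5 - 10x


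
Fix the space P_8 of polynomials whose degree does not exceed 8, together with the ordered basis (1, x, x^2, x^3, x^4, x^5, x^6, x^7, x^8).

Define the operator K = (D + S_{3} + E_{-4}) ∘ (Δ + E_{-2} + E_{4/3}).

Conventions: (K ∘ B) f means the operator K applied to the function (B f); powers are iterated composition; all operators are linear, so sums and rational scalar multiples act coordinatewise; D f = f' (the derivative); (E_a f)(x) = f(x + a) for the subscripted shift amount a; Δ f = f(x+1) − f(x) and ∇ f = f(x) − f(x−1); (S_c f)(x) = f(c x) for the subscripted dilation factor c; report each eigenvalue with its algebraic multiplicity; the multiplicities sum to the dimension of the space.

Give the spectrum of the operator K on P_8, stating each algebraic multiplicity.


λ = 4 (multiplicity 1), λ = 8 (multiplicity 1), λ = 20 (multiplicity 1), λ = 56 (multiplicity 1), λ = 164 (multiplicity 1), λ = 488 (multiplicity 1), λ = 1460 (multiplicity 1), λ = 4376 (multiplicity 1), λ = 13124 (multiplicity 1)

image of 1: 4
image of x: 8x - 16/3
image of x^2: 20x^2 - (28/3)x + 392/9
image of x^3: 56x^3 - 8x^2 + (514/3)x - 4921/27
image of x^4: 164x^4 + (40/3)x^3 + (1760/3)x^2 - (20684/27)x + 95030/81
image of x^5: 488x^5 + (320/3)x^4 + (19780/9)x^3 - (59210/27)x^2 + (491480/81)x - 1714567/243
image of x^6: 1460x^6 + 452x^5 + (26360/3)x^4 - (163420/27)x^3 + (540470/27)x^2 - (3455170/81)x + 31754144/729
image of x^7: 4376x^7 + (4984/3)x^6 + (106078/3)x^5 - (522235/27)x^4 + (4812080/81)x^3 - (12366473/81)x^2 + (222999742/729)x - 582448609/2187
image of x^8: 13124x^8 + (17360/3)x^7 + (1254400/9)x^6 - (1969576/27)x^5 + (15796900/81)x^4 - (105492856/243)x^3 + (900647776/729)x^2 - (4663770712/2187)x + 10645281770/6561
the matrix is upper triangular; its diagonal is (4, 8, 20, 56, 164, 488, 1460, 4376, 13124)
for a triangular matrix the eigenvalues are the diagonal entries, with algebraic multiplicity their repetition count


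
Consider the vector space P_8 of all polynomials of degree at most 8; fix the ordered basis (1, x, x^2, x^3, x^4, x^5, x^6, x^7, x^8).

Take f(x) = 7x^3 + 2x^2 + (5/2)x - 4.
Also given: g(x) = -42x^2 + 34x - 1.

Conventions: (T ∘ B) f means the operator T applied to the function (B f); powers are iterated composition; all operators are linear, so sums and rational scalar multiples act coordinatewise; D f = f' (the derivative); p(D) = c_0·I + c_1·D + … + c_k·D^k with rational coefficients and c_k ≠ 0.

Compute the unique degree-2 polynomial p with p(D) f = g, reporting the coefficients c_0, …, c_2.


D^0 f = 7x^3 + 2x^2 + (5/2)x - 4
D^1 f = 21x^2 + 4x + 5/2
D^2 f = 42x + 4
matching coefficients of g against c_0 f + c_1 Df + … from the top degree down determines the c_i
solution: c_0 = 0, c_1 = -2, c_2 = 1

c_0 = 0, c_1 = -2, c_2 = 1


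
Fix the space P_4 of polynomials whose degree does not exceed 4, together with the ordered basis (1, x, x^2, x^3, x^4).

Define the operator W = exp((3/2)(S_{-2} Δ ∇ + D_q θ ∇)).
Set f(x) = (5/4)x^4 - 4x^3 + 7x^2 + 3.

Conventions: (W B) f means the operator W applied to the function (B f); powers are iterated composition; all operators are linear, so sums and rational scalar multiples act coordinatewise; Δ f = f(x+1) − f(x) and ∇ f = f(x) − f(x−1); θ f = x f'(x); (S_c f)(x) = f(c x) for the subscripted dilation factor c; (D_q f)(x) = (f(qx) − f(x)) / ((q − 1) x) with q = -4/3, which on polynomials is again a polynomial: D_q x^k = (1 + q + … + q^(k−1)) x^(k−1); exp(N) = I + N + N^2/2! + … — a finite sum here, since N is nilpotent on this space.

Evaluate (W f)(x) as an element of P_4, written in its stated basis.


the image equals g(x) = (5/4)x^4 - 4x^3 + (259/2)x^2 + (183/2)x + 1767/4

order-1 term: (245/2)x^2 + (183/2)x + 285/4
order-2 term: 735/2
the series for exp((3/2)(S_{-2} Δ ∇ + D_q θ ∇)) f terminates at order 2
exp((3/2)(S_{-2} Δ ∇ + D_q θ ∇)) f = (5/4)x^4 - 4x^3 + (259/2)x^2 + (183/2)x + 1767/4


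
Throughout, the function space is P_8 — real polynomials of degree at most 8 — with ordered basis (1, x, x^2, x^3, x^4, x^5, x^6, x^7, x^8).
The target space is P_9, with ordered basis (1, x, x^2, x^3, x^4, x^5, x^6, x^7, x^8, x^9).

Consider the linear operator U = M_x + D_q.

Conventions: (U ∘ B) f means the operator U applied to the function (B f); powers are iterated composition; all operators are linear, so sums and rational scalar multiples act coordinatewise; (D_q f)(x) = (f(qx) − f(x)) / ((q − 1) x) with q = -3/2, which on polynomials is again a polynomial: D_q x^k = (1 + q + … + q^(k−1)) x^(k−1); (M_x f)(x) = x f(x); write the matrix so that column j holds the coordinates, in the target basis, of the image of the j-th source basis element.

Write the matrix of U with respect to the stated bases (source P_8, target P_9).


the matrix is [[0, 1, 0, 0, 0, 0, 0, 0, 0]; [1, 0, -1/2, 0, 0, 0, 0, 0, 0]; [0, 1, 0, 7/4, 0, 0, 0, 0, 0]; [0, 0, 1, 0, -13/8, 0, 0, 0, 0]; [0, 0, 0, 1, 0, 55/16, 0, 0, 0]; [0, 0, 0, 0, 1, 0, -133/32, 0, 0]; [0, 0, 0, 0, 0, 1, 0, 463/64, 0]; [0, 0, 0, 0, 0, 0, 1, 0, -1261/128]; [0, 0, 0, 0, 0, 0, 0, 1, 0]; [0, 0, 0, 0, 0, 0, 0, 0, 1]] (rows listed top to bottom)

image of 1: x
image of x: x^2 + 1
image of x^2: x^3 - (1/2)x
image of x^3: x^4 + (7/4)x^2
image of x^4: x^5 - (13/8)x^3
image of x^5: x^6 + (55/16)x^4
image of x^6: x^7 - (133/32)x^5
image of x^7: x^8 + (463/64)x^6
image of x^8: x^9 - (1261/128)x^7
each image's coordinates form column j of the matrix


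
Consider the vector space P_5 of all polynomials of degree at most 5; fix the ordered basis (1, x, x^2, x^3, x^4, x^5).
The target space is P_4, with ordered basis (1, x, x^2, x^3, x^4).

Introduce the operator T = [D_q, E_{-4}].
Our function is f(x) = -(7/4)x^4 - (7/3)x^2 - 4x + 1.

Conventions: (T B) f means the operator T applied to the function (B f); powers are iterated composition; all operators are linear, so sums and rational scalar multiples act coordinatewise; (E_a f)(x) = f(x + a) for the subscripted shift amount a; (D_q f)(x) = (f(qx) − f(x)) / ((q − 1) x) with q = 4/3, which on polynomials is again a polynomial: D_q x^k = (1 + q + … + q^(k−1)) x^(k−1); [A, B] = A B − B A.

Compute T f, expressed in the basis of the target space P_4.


g(x) = -21x^2 + (1372/9)x - 7588/27

E_{-4} f = -(7/4)x^4 + 28x^3 - (511/3)x^2 + (1388/3)x - 1405/3
D_q E_{-4} f = -(1225/108)x^3 + (1036/9)x^2 - (3577/9)x + 1388/3
D_q f = -(1225/108)x^3 - (49/9)x - 4
E_{-4} D_q f = -(1225/108)x^3 + (1225/9)x^2 - (4949/9)x + 20080/27
[D_q, E_{-4}] f = -21x^2 + (1372/9)x - 7588/27
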